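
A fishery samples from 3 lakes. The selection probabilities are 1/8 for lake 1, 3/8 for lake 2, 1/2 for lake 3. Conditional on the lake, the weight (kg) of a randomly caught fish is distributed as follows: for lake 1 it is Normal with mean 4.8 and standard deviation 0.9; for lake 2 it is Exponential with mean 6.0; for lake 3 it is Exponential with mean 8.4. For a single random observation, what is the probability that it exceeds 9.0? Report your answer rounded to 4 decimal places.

0.2549

Conditional on each lake, P(X > 9.0): 1: 1.53063e-06; 2: 0.22313; 3: 0.342519.
By total probability, P(X > 9.0) = 0.125·1.53063e-06 + 0.375·0.22313 + 0.5·0.342519 = 0.254933.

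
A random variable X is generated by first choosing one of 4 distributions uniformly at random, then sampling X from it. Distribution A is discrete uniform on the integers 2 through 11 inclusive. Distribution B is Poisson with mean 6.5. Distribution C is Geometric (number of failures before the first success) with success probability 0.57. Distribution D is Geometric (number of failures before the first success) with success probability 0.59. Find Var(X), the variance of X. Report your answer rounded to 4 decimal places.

12.6519

Per component, A: μ=6.5, E[X²]=50.5; B: μ=6.5, E[X²]=48.75; C: μ=0.754386, E[X²]=1.89258; D: μ=0.694915, E[X²]=1.66073.
E[X] = 0.25·6.5 + 0.25·6.5 + 0.25·0.754386 + 0.25·0.694915 = 3.61233.
E[X²] = 0.25·50.5 + 0.25·48.75 + 0.25·1.89258 + 0.25·1.66073 = 25.7008.
Var(X) = E[X²] − (E[X])² = 25.7008 − 13.0489 = 12.6519.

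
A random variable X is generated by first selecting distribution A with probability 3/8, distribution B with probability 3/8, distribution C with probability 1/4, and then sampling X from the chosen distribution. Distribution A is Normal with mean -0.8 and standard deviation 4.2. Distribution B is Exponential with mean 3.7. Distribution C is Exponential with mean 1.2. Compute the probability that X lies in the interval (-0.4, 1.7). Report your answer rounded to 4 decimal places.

0.3973

Conditional on each component, P(-0.4 < X < 1.7): A: 0.186221; B: 0.368375; C: 0.757479.
By total probability, P(-0.4 < X < 1.7) = 0.375·0.186221 + 0.375·0.368375 + 0.25·0.757479 = 0.397343.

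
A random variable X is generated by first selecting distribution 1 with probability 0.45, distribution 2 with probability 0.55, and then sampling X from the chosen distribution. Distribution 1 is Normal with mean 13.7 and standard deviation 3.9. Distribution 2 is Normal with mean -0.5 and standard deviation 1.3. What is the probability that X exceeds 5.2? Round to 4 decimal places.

0.4434

Conditional on each component, P(X > 5.2): 1: 0.985352; 2: 5.80954e-06.
By total probability, P(X > 5.2) = 0.45·0.985352 + 0.55·5.80954e-06 = 0.443412.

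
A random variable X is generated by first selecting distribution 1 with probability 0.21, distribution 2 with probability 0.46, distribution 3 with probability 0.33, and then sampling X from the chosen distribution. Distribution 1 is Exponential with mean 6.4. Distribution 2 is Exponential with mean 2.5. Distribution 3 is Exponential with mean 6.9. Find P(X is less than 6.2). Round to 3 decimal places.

Conditional on each component, P(X < 6.2): 1: 0.620443; 2: 0.916257; 3: 0.592841.
By total probability, P(X < 6.2) = 0.21·0.620443 + 0.46·0.916257 + 0.33·0.592841 = 0.747409.

0.747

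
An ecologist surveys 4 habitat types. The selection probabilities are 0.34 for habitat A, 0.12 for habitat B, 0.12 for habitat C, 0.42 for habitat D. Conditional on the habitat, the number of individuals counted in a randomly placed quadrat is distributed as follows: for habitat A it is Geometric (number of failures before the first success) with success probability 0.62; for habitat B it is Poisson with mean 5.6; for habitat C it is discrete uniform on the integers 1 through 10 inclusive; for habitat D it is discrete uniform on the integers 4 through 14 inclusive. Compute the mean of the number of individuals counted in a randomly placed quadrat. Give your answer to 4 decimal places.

5.3204

Component means — A: 0.612903; B: 5.6; C: 5.5; D: 9.
E[X] = 0.34·0.612903 + 0.12·5.6 + 0.12·5.5 + 0.42·9 = 5.32039.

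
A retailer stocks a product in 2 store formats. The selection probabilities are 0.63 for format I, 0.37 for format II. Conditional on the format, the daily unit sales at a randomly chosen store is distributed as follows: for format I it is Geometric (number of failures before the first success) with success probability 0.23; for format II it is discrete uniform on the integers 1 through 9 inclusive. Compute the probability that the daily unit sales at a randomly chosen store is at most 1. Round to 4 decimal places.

0.2976

Conditional on each format, P(X ≤ 1): I: 0.4071; II: 0.111111.
By total probability, P(X ≤ 1) = 0.63·0.4071 + 0.37·0.111111 = 0.297584.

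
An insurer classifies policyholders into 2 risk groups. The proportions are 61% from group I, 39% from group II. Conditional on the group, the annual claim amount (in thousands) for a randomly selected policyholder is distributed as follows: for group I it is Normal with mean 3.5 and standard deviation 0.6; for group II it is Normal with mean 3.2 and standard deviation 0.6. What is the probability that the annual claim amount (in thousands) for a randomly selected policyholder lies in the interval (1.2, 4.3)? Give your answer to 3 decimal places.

0.931

Conditional on each group, P(1.2 < X < 4.3): I: 0.908726; II: 0.966194.
By total probability, P(1.2 < X < 4.3) = 0.61·0.908726 + 0.39·0.966194 = 0.931138.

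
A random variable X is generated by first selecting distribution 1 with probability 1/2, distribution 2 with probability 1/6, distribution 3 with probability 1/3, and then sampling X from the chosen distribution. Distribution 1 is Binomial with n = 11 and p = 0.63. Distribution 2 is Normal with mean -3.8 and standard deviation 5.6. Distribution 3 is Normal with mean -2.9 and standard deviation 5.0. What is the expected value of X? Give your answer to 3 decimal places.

1.865

Component means — 1: 6.93; 2: -3.8; 3: -2.9.
E[X] = 0.5·6.93 + 0.166667·-3.8 + 0.333333·-2.9 = 1.865.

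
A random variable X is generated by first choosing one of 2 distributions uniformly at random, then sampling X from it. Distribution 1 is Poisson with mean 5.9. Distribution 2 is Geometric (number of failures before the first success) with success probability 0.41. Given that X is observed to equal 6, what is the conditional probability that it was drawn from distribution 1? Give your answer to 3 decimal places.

0.903

Likelihoods P(X=6 | ·): 1: 0.160488; 2: 0.017294.
Posterior ∝ prior × likelihood. Numerator for 1: 0.5·0.160488 = 0.0802439.
Normalizing constant: 0.5·0.160488 + 0.5·0.017294 = 0.0888909.
P(1 | observation) = 0.0802439 / 0.0888909 = 0.902723.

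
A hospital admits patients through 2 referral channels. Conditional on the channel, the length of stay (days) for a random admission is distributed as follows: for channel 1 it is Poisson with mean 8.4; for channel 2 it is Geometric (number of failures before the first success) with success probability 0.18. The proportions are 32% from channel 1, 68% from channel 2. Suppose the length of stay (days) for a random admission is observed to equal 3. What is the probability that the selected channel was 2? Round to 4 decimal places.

0.9047

Likelihoods P(X=3 | ·): 1: 0.0222133; 2: 0.0992462.
Posterior ∝ prior × likelihood. Numerator for 2: 0.68·0.0992462 = 0.0674874.
Normalizing constant: 0.32·0.0222133 + 0.68·0.0992462 = 0.0745957.
P(2 | observation) = 0.0674874 / 0.0745957 = 0.90471.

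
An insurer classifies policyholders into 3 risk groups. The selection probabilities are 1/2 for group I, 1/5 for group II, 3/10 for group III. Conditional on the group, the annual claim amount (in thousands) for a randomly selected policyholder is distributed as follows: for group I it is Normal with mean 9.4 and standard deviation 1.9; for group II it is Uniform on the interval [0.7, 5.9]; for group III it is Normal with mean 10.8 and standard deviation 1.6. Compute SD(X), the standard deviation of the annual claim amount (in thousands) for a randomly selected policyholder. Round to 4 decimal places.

3.2270

Per component, I: μ=9.4, E[X²]=91.97; II: μ=3.3, E[X²]=13.1433; III: μ=10.8, E[X²]=119.2.
E[X] = 0.5·9.4 + 0.2·3.3 + 0.3·10.8 = 8.6.
E[X²] = 0.5·91.97 + 0.2·13.1433 + 0.3·119.2 = 84.3737.
Var(X) = E[X²] − (E[X])² = 84.3737 − 73.96 = 10.4137.
SD(X) = √10.4137 = 3.22702.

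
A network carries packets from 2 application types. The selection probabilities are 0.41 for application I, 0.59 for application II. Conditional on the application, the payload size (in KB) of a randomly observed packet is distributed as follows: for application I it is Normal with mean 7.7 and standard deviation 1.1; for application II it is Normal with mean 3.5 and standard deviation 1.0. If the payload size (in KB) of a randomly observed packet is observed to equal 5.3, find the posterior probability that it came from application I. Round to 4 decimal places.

Likelihoods f(5.3 | ·): I: 0.0335602; II: 0.0789502.
Posterior ∝ prior × likelihood. Numerator for I: 0.41·0.0335602 = 0.0137597.
Normalizing constant: 0.41·0.0335602 + 0.59·0.0789502 = 0.0603403.
P(I | observation) = 0.0137597 / 0.0603403 = 0.228035.

0.2280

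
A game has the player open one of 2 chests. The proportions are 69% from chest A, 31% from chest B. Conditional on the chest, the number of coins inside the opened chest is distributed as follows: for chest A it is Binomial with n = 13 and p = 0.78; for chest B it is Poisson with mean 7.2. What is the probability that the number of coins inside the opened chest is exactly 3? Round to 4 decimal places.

Conditional on each chest, P(X = 3): A: 3.60476e-05; B: 0.0464436.
By total probability, P(X = 3) = 0.69·3.60476e-05 + 0.31·0.0464436 = 0.0144224.

0.0144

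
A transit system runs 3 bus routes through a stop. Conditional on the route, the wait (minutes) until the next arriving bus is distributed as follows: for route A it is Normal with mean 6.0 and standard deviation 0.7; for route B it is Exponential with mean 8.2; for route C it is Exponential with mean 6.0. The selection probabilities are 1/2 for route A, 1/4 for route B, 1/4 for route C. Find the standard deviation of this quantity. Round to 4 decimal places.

5.1925

Per component, A: μ=6, E[X²]=36.49; B: μ=8.2, E[X²]=134.48; C: μ=6, E[X²]=72.
E[X] = 0.5·6 + 0.25·8.2 + 0.25·6 = 6.55.
E[X²] = 0.5·36.49 + 0.25·134.48 + 0.25·72 = 69.865.
Var(X) = E[X²] − (E[X])² = 69.865 − 42.9025 = 26.9625.
SD(X) = √26.9625 = 5.19254.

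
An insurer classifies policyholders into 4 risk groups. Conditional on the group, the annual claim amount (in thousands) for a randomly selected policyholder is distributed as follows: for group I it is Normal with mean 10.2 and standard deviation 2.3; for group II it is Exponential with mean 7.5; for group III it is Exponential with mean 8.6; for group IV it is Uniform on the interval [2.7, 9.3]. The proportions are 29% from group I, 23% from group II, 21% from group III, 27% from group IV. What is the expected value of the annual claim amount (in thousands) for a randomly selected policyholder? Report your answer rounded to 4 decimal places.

Component means — I: 10.2; II: 7.5; III: 8.6; IV: 6.
E[X] = 0.29·10.2 + 0.23·7.5 + 0.21·8.6 + 0.27·6 = 8.109.

8.1090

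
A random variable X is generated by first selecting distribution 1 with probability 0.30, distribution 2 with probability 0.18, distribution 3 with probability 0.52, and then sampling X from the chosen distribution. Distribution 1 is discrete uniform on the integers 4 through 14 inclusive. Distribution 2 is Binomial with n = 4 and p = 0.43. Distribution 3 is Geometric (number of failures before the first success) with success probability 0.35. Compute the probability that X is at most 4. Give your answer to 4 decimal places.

0.6669

Conditional on each component, P(X ≤ 4): 1: 0.0909091; 2: 1; 3: 0.883971.
By total probability, P(X ≤ 4) = 0.3·0.0909091 + 0.18·1 + 0.52·0.883971 = 0.666938.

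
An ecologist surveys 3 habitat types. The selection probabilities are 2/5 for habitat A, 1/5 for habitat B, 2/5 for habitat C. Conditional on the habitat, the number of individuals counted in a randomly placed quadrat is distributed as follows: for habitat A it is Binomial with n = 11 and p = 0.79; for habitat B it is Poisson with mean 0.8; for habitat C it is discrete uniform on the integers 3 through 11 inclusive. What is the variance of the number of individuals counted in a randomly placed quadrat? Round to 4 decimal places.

Per component, A: μ=8.69, E[X²]=77.341; B: μ=0.8, E[X²]=1.44; C: μ=7, E[X²]=55.6667.
E[X] = 0.4·8.69 + 0.2·0.8 + 0.4·7 = 6.436.
E[X²] = 0.4·77.341 + 0.2·1.44 + 0.4·55.6667 = 53.4911.
Var(X) = E[X²] − (E[X])² = 53.4911 − 41.4221 = 12.069.

12.0690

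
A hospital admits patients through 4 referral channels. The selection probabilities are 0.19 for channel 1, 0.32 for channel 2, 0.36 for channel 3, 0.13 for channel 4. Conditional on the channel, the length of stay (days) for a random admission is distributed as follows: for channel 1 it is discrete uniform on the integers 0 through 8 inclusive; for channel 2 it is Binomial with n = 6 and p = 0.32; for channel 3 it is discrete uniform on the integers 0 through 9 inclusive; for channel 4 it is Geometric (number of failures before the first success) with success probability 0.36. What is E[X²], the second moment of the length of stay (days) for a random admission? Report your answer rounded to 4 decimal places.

For each component E[X²] = Var + (mean)², giving 1: 22.6667; 2: 4.992; 3: 28.5; 4: 8.09877.
Overall E[X²] = 0.19·22.6667 + 0.32·4.992 + 0.36·28.5 + 0.13·8.09877 = 17.2169.

17.2169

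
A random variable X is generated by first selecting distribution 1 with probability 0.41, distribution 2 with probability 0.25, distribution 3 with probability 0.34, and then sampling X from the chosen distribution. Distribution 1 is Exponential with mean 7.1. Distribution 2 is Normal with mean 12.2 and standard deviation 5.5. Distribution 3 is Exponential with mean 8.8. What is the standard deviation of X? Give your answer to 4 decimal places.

7.6558

Per component, 1: μ=7.1, E[X²]=100.82; 2: μ=12.2, E[X²]=179.09; 3: μ=8.8, E[X²]=154.88.
E[X] = 0.41·7.1 + 0.25·12.2 + 0.34·8.8 = 8.953.
E[X²] = 0.41·100.82 + 0.25·179.09 + 0.34·154.88 = 138.768.
Var(X) = E[X²] − (E[X])² = 138.768 − 80.1562 = 58.6117.
SD(X) = √58.6117 = 7.65583.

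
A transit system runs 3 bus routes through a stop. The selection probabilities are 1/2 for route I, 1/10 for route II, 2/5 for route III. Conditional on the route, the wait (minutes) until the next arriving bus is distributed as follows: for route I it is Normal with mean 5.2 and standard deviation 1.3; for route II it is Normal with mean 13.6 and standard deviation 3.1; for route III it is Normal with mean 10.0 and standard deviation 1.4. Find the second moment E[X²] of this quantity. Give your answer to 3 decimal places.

For each component E[X²] = Var + (mean)², giving I: 28.73; II: 194.57; III: 101.96.
Overall E[X²] = 0.5·28.73 + 0.1·194.57 + 0.4·101.96 = 74.606.

74.606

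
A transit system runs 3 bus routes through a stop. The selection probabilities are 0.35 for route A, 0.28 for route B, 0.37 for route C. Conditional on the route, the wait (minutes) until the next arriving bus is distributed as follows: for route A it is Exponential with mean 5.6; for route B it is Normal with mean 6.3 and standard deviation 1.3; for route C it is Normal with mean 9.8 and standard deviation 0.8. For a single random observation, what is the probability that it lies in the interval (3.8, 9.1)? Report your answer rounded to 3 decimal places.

Conditional on each route, P(3.8 < X < 9.1): A: 0.31043; B: 0.957139; C: 0.190787.
By total probability, P(3.8 < X < 9.1) = 0.35·0.31043 + 0.28·0.957139 + 0.37·0.190787 = 0.44724.

0.447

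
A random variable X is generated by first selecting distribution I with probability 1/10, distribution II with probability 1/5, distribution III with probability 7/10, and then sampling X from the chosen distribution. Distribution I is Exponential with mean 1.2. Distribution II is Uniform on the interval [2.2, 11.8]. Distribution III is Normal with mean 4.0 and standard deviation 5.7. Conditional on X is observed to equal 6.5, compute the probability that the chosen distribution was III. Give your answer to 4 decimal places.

Likelihoods f(6.5 | ·): I: 0.00370161; II: 0.104167; III: 0.0635716.
Posterior ∝ prior × likelihood. Numerator for III: 0.7·0.0635716 = 0.0445001.
Normalizing constant: 0.1·0.00370161 + 0.2·0.104167 + 0.7·0.0635716 = 0.0657036.
P(III | observation) = 0.0445001 / 0.0657036 = 0.677286.

0.6773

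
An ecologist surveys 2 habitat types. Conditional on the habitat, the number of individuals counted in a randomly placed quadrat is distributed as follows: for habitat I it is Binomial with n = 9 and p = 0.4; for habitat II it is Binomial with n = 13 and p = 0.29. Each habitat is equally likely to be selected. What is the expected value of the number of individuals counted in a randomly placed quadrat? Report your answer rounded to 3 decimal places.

Component means — I: 3.6; II: 3.77.
E[X] = 0.5·3.6 + 0.5·3.77 = 3.685.

3.685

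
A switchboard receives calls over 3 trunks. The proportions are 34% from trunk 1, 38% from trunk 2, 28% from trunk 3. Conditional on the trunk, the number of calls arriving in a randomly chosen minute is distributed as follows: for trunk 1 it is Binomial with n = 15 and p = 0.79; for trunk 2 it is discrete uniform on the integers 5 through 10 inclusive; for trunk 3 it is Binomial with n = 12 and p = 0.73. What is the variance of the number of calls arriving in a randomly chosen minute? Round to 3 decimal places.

Per component, 1: μ=11.85, E[X²]=142.911; 2: μ=7.5, E[X²]=59.1667; 3: μ=8.76, E[X²]=79.1028.
E[X] = 0.34·11.85 + 0.38·7.5 + 0.28·8.76 = 9.3318.
E[X²] = 0.34·142.911 + 0.38·59.1667 + 0.28·79.1028 = 93.2219.
Var(X) = E[X²] − (E[X])² = 93.2219 − 87.0825 = 6.13937.

6.139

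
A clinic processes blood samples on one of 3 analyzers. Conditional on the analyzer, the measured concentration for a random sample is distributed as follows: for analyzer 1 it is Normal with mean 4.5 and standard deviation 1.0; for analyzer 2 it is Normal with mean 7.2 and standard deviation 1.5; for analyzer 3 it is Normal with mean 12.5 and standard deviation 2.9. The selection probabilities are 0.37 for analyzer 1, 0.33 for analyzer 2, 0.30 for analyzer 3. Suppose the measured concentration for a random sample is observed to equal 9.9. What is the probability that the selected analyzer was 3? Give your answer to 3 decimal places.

Likelihoods f(9.9 | ·): 1: 1.85736e-07; 2: 0.0526334; 3: 0.0920382.
Posterior ∝ prior × likelihood. Numerator for 3: 0.3·0.0920382 = 0.0276115.
Normalizing constant: 0.37·1.85736e-07 + 0.33·0.0526334 + 0.3·0.0920382 = 0.0449806.
P(3 | observation) = 0.0276115 / 0.0449806 = 0.613853.

0.614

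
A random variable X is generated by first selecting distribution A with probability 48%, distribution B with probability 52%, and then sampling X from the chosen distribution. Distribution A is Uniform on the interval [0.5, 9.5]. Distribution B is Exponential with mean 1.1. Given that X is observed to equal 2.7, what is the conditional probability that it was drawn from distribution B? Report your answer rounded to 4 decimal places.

0.4323

Likelihoods f(2.7 | ·): A: 0.111111; B: 0.0780929.
Posterior ∝ prior × likelihood. Numerator for B: 0.52·0.0780929 = 0.0406083.
Normalizing constant: 0.48·0.111111 + 0.52·0.0780929 = 0.0939417.
P(B | observation) = 0.0406083 / 0.0939417 = 0.432272.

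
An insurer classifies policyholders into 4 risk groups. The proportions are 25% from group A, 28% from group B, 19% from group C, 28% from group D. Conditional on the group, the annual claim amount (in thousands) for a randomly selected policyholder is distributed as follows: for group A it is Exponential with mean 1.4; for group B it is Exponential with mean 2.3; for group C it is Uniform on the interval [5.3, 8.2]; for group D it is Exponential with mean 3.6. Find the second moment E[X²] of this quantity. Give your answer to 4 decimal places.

For each component E[X²] = Var + (mean)², giving A: 3.92; B: 10.58; C: 46.2633; D: 25.92.
Overall E[X²] = 0.25·3.92 + 0.28·10.58 + 0.19·46.2633 + 0.28·25.92 = 19.99.

19.9900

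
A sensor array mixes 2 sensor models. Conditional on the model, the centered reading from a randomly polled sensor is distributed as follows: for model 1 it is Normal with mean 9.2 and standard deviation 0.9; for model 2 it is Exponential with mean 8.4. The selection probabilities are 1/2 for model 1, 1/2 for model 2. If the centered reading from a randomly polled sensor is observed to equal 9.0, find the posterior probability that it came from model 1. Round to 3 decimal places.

0.914

Likelihoods f(9.0 | ·): 1: 0.432458; 2: 0.0407761.
Posterior ∝ prior × likelihood. Numerator for 1: 0.5·0.432458 = 0.216229.
Normalizing constant: 0.5·0.432458 + 0.5·0.0407761 = 0.236617.
P(1 | observation) = 0.216229 / 0.236617 = 0.913835.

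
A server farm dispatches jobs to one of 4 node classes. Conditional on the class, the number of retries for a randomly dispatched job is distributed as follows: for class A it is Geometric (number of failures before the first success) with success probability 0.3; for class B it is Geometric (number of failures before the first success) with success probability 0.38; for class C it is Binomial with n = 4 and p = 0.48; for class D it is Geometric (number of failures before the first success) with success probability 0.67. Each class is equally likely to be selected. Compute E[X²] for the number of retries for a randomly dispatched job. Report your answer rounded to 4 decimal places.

6.4601

For each component E[X²] = Var + (mean)², giving A: 13.2222; B: 6.95568; C: 4.6848; D: 0.977723.
Overall E[X²] = 0.25·13.2222 + 0.25·6.95568 + 0.25·4.6848 + 0.25·0.977723 = 6.46011.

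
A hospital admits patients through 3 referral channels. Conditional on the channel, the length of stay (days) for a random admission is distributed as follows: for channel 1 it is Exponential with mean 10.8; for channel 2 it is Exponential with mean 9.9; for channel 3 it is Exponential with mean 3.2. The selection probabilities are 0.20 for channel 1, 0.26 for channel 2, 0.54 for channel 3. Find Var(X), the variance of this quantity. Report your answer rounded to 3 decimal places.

Per component, 1: μ=10.8, E[X²]=233.28; 2: μ=9.9, E[X²]=196.02; 3: μ=3.2, E[X²]=20.48.
E[X] = 0.2·10.8 + 0.26·9.9 + 0.54·3.2 = 6.462.
E[X²] = 0.2·233.28 + 0.26·196.02 + 0.54·20.48 = 108.68.
Var(X) = E[X²] − (E[X])² = 108.68 − 41.7574 = 66.923.

66.923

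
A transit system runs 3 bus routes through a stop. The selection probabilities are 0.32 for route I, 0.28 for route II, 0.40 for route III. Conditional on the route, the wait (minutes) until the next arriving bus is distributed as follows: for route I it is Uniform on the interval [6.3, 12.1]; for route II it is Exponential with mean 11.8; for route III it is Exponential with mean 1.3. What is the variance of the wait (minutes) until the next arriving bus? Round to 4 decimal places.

61.5024

Per component, I: μ=9.2, E[X²]=87.4433; II: μ=11.8, E[X²]=278.48; III: μ=1.3, E[X²]=3.38.
E[X] = 0.32·9.2 + 0.28·11.8 + 0.4·1.3 = 6.768.
E[X²] = 0.32·87.4433 + 0.28·278.48 + 0.4·3.38 = 107.308.
Var(X) = E[X²] − (E[X])² = 107.308 − 45.8058 = 61.5024.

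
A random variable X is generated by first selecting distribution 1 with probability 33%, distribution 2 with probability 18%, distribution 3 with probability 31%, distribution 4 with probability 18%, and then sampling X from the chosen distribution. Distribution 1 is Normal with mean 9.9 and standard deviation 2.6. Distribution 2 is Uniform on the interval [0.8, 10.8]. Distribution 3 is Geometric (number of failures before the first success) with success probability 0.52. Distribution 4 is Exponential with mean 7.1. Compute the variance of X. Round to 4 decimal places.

Per component, 1: μ=9.9, E[X²]=104.77; 2: μ=5.8, E[X²]=41.9733; 3: μ=0.923077, E[X²]=2.62722; 4: μ=7.1, E[X²]=100.82.
E[X] = 0.33·9.9 + 0.18·5.8 + 0.31·0.923077 + 0.18·7.1 = 5.87515.
E[X²] = 0.33·104.77 + 0.18·41.9733 + 0.31·2.62722 + 0.18·100.82 = 61.0913.
Var(X) = E[X²] − (E[X])² = 61.0913 − 34.5174 = 26.5739.

26.5739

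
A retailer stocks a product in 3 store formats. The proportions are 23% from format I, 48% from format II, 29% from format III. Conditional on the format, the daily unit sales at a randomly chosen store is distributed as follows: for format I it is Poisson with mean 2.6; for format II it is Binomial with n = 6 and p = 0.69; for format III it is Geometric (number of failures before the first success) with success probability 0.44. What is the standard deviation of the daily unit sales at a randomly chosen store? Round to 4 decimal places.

Per component, I: μ=2.6, E[X²]=9.36; II: μ=4.14, E[X²]=18.423; III: μ=1.27273, E[X²]=4.5124.
E[X] = 0.23·2.6 + 0.48·4.14 + 0.29·1.27273 = 2.95429.
E[X²] = 0.23·9.36 + 0.48·18.423 + 0.29·4.5124 = 12.3044.
Var(X) = E[X²] − (E[X])² = 12.3044 − 8.72783 = 3.5766.
SD(X) = √3.5766 = 1.89119.

1.8912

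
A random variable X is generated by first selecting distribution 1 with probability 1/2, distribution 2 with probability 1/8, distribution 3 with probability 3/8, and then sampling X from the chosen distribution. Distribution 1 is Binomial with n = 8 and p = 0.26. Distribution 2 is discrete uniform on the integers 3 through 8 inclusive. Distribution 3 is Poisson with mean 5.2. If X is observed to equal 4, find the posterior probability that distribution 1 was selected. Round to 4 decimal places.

Likelihoods P(X=4 | ·): 1: 0.095922; 2: 0.166667; 3: 0.168063.
Posterior ∝ prior × likelihood. Numerator for 1: 0.5·0.095922 = 0.047961.
Normalizing constant: 0.5·0.095922 + 0.125·0.166667 + 0.375·0.168063 = 0.131818.
P(1 | observation) = 0.047961 / 0.131818 = 0.363843.

0.3638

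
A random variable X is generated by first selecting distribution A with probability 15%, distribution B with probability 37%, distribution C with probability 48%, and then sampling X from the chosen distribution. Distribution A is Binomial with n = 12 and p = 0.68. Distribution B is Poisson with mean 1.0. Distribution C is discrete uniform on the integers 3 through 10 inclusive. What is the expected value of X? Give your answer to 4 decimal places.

4.7140

Component means — A: 8.16; B: 1; C: 6.5.
E[X] = 0.15·8.16 + 0.37·1 + 0.48·6.5 = 4.714.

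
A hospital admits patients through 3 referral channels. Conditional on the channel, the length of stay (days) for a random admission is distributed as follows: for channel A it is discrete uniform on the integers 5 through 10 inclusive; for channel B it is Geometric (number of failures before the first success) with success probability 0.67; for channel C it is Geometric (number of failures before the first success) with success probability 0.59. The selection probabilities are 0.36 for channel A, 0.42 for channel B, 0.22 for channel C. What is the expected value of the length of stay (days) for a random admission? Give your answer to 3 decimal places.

Component means — A: 7.5; B: 0.492537; C: 0.694915.
E[X] = 0.36·7.5 + 0.42·0.492537 + 0.22·0.694915 = 3.05975.

3.060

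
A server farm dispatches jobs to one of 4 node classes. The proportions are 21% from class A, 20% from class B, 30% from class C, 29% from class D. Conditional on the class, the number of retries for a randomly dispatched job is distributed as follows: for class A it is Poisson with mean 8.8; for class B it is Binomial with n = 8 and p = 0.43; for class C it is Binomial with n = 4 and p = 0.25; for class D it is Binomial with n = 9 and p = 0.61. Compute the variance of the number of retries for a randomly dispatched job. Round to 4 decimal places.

Per component, A: μ=8.8, E[X²]=86.24; B: μ=3.44, E[X²]=13.7944; C: μ=1, E[X²]=1.75; D: μ=5.49, E[X²]=32.2812.
E[X] = 0.21·8.8 + 0.2·3.44 + 0.3·1 + 0.29·5.49 = 4.4281.
E[X²] = 0.21·86.24 + 0.2·13.7944 + 0.3·1.75 + 0.29·32.2812 = 30.7558.
Var(X) = E[X²] − (E[X])² = 30.7558 − 19.6081 = 11.1478.

11.1478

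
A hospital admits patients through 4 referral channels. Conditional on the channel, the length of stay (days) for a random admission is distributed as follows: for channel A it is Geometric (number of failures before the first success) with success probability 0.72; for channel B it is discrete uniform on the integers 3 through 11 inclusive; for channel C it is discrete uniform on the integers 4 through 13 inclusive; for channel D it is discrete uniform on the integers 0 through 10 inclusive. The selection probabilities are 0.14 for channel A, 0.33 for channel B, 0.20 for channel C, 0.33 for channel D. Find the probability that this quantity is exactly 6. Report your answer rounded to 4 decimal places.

0.0867

Conditional on each channel, P(X = 6): A: 0.000346961; B: 0.111111; C: 0.1; D: 0.0909091.
By total probability, P(X = 6) = 0.14·0.000346961 + 0.33·0.111111 + 0.2·0.1 + 0.33·0.0909091 = 0.0867152.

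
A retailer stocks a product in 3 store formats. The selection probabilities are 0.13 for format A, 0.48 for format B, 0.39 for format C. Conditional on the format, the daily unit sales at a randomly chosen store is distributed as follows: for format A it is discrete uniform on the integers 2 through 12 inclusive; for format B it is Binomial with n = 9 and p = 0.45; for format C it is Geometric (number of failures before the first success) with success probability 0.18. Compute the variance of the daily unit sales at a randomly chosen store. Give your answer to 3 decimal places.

Per component, A: μ=7, E[X²]=59; B: μ=4.05, E[X²]=18.63; C: μ=4.55556, E[X²]=46.0617.
E[X] = 0.13·7 + 0.48·4.05 + 0.39·4.55556 = 4.63067.
E[X²] = 0.13·59 + 0.48·18.63 + 0.39·46.0617 = 34.5765.
Var(X) = E[X²] − (E[X])² = 34.5765 − 21.4431 = 13.1334.

13.133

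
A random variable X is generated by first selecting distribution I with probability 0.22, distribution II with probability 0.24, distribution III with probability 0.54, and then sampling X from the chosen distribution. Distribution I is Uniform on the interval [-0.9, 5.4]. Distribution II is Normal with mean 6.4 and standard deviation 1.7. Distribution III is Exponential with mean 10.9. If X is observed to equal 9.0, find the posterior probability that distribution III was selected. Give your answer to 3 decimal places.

0.554

Likelihoods f(9.0 | ·): I: 0; II: 0.0728672; III: 0.0401774.
Posterior ∝ prior × likelihood. Numerator for III: 0.54·0.0401774 = 0.0216958.
Normalizing constant: 0.22·0 + 0.24·0.0728672 + 0.54·0.0401774 = 0.0391839.
P(III | observation) = 0.0216958 / 0.0391839 = 0.553691.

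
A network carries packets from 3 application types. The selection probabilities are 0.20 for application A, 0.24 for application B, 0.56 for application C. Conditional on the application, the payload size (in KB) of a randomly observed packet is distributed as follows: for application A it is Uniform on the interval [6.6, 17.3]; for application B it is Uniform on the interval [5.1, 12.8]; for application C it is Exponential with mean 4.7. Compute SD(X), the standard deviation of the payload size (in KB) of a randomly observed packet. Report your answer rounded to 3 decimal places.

Per component, A: μ=11.95, E[X²]=152.343; B: μ=8.95, E[X²]=85.0433; C: μ=4.7, E[X²]=44.18.
E[X] = 0.2·11.95 + 0.24·8.95 + 0.56·4.7 = 7.17.
E[X²] = 0.2·152.343 + 0.24·85.0433 + 0.56·44.18 = 75.6199.
Var(X) = E[X²] − (E[X])² = 75.6199 − 51.4089 = 24.211.
SD(X) = √24.211 = 4.92046.

4.920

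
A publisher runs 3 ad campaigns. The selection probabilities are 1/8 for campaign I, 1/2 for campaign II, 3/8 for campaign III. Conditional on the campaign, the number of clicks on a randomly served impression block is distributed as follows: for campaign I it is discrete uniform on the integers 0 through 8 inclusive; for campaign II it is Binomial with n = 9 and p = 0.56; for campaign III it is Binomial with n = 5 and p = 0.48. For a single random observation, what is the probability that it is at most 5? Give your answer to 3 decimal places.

Conditional on each campaign, P(X ≤ 5): I: 0.666667; II: 0.615231; III: 1.
By total probability, P(X ≤ 5) = 0.125·0.666667 + 0.5·0.615231 + 0.375·1 = 0.765949.

0.766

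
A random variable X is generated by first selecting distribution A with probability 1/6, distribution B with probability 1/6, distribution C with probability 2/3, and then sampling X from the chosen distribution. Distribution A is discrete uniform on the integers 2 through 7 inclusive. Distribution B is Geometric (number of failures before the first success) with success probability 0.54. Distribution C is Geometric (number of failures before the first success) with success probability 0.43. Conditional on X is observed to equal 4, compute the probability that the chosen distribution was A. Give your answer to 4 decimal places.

Likelihoods P(X=4 | ·): A: 0.166667; B: 0.0241783; C: 0.0453908.
Posterior ∝ prior × likelihood. Numerator for A: 0.166667·0.166667 = 0.0277778.
Normalizing constant: 0.166667·0.166667 + 0.166667·0.0241783 + 0.666667·0.0453908 = 0.062068.
P(A | observation) = 0.0277778 / 0.062068 = 0.447538.

0.4475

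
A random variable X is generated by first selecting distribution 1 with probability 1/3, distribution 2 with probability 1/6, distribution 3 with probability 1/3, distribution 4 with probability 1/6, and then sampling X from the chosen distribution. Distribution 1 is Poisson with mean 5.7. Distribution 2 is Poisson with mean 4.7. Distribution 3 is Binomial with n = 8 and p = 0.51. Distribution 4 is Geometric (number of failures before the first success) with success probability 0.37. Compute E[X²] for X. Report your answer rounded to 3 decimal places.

For each component E[X²] = Var + (mean)², giving 1: 38.19; 2: 26.79; 3: 18.6456; 4: 7.5011.
Overall E[X²] = 0.333333·38.19 + 0.166667·26.79 + 0.333333·18.6456 + 0.166667·7.5011 = 24.6604.

24.660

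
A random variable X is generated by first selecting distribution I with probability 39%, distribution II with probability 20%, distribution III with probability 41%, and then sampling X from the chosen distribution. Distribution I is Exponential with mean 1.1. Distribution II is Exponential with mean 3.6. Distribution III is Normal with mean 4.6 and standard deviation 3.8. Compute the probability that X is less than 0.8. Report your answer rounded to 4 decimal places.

Conditional on each component, P(X < 0.8): I: 0.516775; II: 0.199263; III: 0.158655.
By total probability, P(X < 0.8) = 0.39·0.516775 + 0.2·0.199263 + 0.41·0.158655 = 0.306443.

0.3064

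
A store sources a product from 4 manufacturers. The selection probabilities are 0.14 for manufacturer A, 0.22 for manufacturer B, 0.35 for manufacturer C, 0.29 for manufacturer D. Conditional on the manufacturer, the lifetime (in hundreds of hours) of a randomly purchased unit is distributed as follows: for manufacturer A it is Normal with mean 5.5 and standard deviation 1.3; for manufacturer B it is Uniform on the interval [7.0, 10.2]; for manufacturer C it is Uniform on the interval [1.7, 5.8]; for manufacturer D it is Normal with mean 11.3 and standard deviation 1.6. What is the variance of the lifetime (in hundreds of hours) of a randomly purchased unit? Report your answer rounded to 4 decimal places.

11.5309

Per component, A: μ=5.5, E[X²]=31.94; B: μ=8.6, E[X²]=74.8133; C: μ=3.75, E[X²]=15.4633; D: μ=11.3, E[X²]=130.25.
E[X] = 0.14·5.5 + 0.22·8.6 + 0.35·3.75 + 0.29·11.3 = 7.2515.
E[X²] = 0.14·31.94 + 0.22·74.8133 + 0.35·15.4633 + 0.29·130.25 = 64.1152.
Var(X) = E[X²] − (E[X])² = 64.1152 − 52.5843 = 11.5309.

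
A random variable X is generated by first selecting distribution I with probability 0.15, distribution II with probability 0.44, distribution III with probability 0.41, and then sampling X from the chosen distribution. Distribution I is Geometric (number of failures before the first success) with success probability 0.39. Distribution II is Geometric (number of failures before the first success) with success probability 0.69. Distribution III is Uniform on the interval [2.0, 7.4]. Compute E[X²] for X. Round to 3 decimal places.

11.397

For each component E[X²] = Var + (mean)², giving I: 6.45694; II: 0.852972; III: 24.52.
Overall E[X²] = 0.15·6.45694 + 0.44·0.852972 + 0.41·24.52 = 11.397.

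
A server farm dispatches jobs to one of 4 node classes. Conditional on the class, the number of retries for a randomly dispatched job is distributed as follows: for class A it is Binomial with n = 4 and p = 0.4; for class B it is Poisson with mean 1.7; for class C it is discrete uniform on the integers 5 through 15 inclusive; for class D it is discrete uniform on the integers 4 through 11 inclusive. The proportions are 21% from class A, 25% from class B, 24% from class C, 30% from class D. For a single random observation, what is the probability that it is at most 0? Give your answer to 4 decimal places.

Conditional on each class, P(X ≤ 0): A: 0.1296; B: 0.182684; C: 0; D: 0.
By total probability, P(X ≤ 0) = 0.21·0.1296 + 0.25·0.182684 + 0.24·0 + 0.3·0 = 0.0728869.

0.0729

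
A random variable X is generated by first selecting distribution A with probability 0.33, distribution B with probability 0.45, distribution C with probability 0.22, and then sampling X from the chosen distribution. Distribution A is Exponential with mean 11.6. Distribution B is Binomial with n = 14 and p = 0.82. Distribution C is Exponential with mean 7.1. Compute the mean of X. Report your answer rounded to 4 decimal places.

10.5560

Component means — A: 11.6; B: 11.48; C: 7.1.
E[X] = 0.33·11.6 + 0.45·11.48 + 0.22·7.1 = 10.556.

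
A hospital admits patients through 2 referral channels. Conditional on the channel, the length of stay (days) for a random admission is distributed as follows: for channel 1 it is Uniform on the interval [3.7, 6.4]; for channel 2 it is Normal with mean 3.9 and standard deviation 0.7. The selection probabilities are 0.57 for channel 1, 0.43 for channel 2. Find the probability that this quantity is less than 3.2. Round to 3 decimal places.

0.068

Conditional on each channel, P(X < 3.2): 1: 0; 2: 0.158655.
By total probability, P(X < 3.2) = 0.57·0 + 0.43·0.158655 = 0.0682218.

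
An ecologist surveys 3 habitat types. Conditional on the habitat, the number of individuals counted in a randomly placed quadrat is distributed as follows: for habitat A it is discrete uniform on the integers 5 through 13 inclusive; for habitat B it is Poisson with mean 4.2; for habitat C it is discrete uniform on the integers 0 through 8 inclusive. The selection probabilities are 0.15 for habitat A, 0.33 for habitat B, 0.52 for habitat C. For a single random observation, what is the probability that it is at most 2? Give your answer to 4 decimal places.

0.2427

Conditional on each habitat, P(X ≤ 2): A: 0; B: 0.210238; C: 0.333333.
By total probability, P(X ≤ 2) = 0.15·0 + 0.33·0.210238 + 0.52·0.333333 = 0.242712.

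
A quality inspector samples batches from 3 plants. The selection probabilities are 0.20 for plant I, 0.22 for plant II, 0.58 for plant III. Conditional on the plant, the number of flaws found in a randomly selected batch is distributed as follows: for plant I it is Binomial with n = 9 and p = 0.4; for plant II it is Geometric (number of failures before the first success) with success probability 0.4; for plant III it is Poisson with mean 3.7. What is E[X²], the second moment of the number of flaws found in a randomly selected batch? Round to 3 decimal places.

For each component E[X²] = Var + (mean)², giving I: 15.12; II: 6; III: 17.39.
Overall E[X²] = 0.2·15.12 + 0.22·6 + 0.58·17.39 = 14.4302.

14.430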